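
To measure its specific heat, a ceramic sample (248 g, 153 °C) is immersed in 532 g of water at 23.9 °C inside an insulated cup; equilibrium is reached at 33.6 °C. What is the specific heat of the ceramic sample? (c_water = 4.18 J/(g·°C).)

Net heat exchanged in the isolated system is zero:
248·c·(33.6 − 153) + 532·4.18·(33.6 − 23.9) = 0
-29611 c = -21570
c = -21570/-29611 ≈ 0.7285 J/(g·°C)

c ≈ 0.728 J/(g·°C)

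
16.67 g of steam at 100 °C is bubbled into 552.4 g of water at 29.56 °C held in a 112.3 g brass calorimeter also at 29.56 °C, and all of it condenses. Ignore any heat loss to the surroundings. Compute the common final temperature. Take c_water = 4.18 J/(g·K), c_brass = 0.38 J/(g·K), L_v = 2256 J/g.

T_f ≈ 47.1 °C

Net heat exchanged in the isolated system is zero:
latent heat released on condensation: 16.67×2256 = 37608
  condensate cools 100→T: 16.67×4.18×(T − 100) = 69.68(T − 100)
  water warms: 552.4×4.18×(T − 29.56) = 2309(T − 29.56)
  brass cup: 112.3×0.38×(T − 29.56) = 42.67(T − 29.56)
2421.4 T = 37608 + 6968.1 + 69516 = 114092
T ≈ 47.12 °C (< 100 °C, so full condensation is consistent).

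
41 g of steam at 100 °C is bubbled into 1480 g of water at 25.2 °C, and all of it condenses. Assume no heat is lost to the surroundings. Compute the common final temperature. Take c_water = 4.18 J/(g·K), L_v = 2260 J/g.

T_f ≈ 41.8 °C

Let T be the final temperature. ΣQ_i = 0:
condense steam: −41·2260 = −92660
  condensed water 100 °C→T: 171.38(T − 100)
  water warms: 1480·4.18·(T − 25.2) = 6186.4(T − 25.2)
6357.8 T = 92660 + 17138 + 155897 = 265695
T ≈ 41.79 °C (< 100 °C, so full condensation is consistent).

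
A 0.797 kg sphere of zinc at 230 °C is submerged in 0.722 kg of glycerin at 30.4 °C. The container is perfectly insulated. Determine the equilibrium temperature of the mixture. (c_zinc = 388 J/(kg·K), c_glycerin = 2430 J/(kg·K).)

Conservation of energy gives ΣQ = 0:
0.797*388*(T − 230) + 0.722*2430*(T − 30.4) = 0
309.24(T − 230) + 1754.5(T − 30.4) = 0
(309.24 + 1754.5) T = 309.24*230 + 1754.5*30.4
T = 124460/2063.7 ≈ 60.31 °C

T_f ≈ 60.3 °C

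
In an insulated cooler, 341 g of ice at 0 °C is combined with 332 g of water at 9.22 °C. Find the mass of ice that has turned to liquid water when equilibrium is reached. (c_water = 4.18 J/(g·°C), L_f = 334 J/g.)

m_melted ≈ 38.3 g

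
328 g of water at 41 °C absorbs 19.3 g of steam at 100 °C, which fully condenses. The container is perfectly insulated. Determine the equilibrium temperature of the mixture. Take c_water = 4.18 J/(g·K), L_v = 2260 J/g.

T_f ≈ 74.3 °C

Sum of m c ΔT and latent-heat terms is zero:
condense steam: −19.3×2260 = −43618
  condensed water 100 °C→T: 80.67(T − 100)
  water warms: 328×4.18×(T − 41) = 1371(T − 41)
1451.7 T = 43618 + 8067.4 + 56213 = 107898
T ≈ 74.32 °C, under the boiling point, so the assumption holds.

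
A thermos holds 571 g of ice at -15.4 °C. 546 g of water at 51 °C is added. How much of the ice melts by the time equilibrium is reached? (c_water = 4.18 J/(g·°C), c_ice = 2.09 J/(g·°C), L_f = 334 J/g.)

Heat available from the water dropping to 0 °C: 546·4.18·51 = 116396 J.
Of that, 571·2.09·15.4 = 18378 J goes to bring the ice to 0 °C, leaving 98018 J.
Fully melting the ice requires m_ice L_f = 571·334 = 190714 J.
98018 J < 190714 J, so only part of the ice melts and the system sits at 0 °C.
m_melted·334 = 98018  ⇒  m_melted ≈ 293.5 g.

m_melted ≈ 293 g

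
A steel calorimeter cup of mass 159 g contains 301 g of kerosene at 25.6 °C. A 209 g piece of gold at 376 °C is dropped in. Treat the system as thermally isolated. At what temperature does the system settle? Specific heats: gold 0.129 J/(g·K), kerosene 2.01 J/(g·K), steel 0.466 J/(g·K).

Taking heat into each body as positive, Σ m c ΔT = 0:
209·0.129·(T − 376) + 301·2.01·(T − 25.6) + 159·0.466·(T − 25.6) = 0
26.96(T − 376) + 605.01(T − 25.6) + 74.09(T − 25.6) = 0
(26.96 + 605.01 + 74.09) T = 26.96·376 + 605.01·25.6 + 74.09·25.6
T ≈ 38.98 °C

T_f ≈ 39.0 °C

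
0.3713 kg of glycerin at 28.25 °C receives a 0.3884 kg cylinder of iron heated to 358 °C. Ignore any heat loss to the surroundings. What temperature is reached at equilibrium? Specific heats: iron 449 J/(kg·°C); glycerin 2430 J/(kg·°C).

Heat lost by the iron equals heat gained by the glycerin:
0.3884*449*(358 − T) = 0.3713*2430*(T − 28.25)
174.39(358 − T) = 902.26(T − 28.25)
1076.7 T = 87921  ⇒  T ≈ 81.66 °C

T_f ≈ 81.7 °C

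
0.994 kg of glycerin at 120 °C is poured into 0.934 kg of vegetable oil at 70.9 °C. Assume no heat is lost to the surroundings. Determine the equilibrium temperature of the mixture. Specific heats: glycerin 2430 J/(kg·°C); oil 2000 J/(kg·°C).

Setting the total heat transfer to zero:
0.994*2430*(T − 120) + 0.934*2000*(T − 70.9) = 0
2415.4(T − 120) + 1868(T − 70.9) = 0
4283.4 T = 422292
T ≈ 98.59 °C

T_f ≈ 98.6 °C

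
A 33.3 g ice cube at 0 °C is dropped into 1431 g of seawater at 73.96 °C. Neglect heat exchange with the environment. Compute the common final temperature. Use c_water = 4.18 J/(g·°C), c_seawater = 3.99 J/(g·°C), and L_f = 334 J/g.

Heat gained plus heat lost sum to zero:
latent heat to melt: 33.3×334 = 11122; meltwater 0→T: 33.3×4.18×T = 139.19 T; seawater: 5709.7(T − 73.96)
5848.9 T = 422289 − 11122 = 411166
T ≈ 70.30 °C. Since T > 0 °C, the all-ice-melts assumption holds.

T_f ≈ 70.3 °C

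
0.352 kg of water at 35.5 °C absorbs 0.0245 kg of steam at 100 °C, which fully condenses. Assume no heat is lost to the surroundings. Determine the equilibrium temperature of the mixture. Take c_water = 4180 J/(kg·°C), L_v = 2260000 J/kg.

Energy conservation, ΣQ = 0:
condense steam: −0.0245×2260000 = −55370
  condensate cools 100→T: 0.0245×4180×(T − 100) = 102.41(T − 100)
  water warms: 0.352×4180×(T − 35.5) = 1471.4(T − 35.5)
1573.8 T = 55370 + 10241 + 52233 = 117844
T ≈ 74.88 °C, under the boiling point, so the assumption holds.

T_f ≈ 74.9 °C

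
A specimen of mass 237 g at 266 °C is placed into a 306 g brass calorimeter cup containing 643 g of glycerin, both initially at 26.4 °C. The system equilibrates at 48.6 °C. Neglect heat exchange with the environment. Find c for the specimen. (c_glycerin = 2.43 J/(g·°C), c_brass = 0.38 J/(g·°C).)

c ≈ 0.723 J/(g·°C)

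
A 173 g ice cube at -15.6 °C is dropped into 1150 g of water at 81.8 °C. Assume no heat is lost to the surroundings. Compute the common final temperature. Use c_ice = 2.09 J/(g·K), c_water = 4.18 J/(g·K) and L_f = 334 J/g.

T_f ≈ 59.6 °C

Energy conservation, ΣQ = 0:
ice -15.6→0 °C: 173·2.09·15.6 = 5640.5
  latent heat to melt: 173·334 = 57782
  warm the meltwater: 723.14 T
  water: 4807(T − 81.8)
5530.1 T = 393213 − 63422 = 329790
T ≈ 59.64 °C — above 0 °C, consistent with complete melting.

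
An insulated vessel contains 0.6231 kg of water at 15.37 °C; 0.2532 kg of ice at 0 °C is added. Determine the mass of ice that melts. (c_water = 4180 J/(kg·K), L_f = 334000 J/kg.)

m_melted ≈ 0.12 kg

Heat available from the water dropping to 0 °C: 0.6231×4180×15.37 = 40032 J.
Melting all 0.2532 kg of ice would need 0.2532×334000 = 84569 J.
40032 J < 84569 J, so only part of the ice melts and the system sits at 0 °C.
m_melted×334000 = 40032  ⇒  m_melted ≈ 0.1199 kg.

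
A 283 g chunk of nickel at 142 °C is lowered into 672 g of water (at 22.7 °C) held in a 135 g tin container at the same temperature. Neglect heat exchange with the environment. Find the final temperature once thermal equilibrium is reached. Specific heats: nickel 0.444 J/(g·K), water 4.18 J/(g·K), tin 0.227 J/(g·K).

T_f ≈ 27.8 °C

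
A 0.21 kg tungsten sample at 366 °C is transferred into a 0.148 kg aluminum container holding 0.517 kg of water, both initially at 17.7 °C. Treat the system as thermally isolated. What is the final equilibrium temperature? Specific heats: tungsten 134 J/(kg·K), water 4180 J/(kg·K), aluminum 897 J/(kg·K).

T_f = Σ m_i c_i T_i / Σ m_i c_i:
T_f = (28.14·366 + 2161.1·17.7 + 132.76·17.7) / (28.14 + 2161.1 + 132.76)
    = 50900 / 2322 ≈ 21.92 °C

T_f ≈ 21.9 °C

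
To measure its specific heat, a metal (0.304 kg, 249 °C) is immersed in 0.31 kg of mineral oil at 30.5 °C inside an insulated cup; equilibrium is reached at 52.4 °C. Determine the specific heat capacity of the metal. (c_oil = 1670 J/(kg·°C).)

c ≈ 190 J/(kg·°C)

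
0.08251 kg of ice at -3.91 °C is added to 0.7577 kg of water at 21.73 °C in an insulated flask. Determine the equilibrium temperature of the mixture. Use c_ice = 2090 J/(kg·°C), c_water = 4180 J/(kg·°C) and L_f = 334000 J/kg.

T_f ≈ 11.6 °C

Let T be the final temperature. ΣQ_i = 0:
ice -3.91→0 °C: 0.08251×2090×3.91 = 674.26; fusion: m_ice L_f = 0.08251×334000 = 27558; warm the meltwater: 344.89 T; water cools: 0.7577×4180×(T − 21.73) = 3167.2(T − 21.73)
3512.1 T = 68823 − 28233 = 40590
T ≈ 11.56 °C — above 0 °C, consistent with complete melting.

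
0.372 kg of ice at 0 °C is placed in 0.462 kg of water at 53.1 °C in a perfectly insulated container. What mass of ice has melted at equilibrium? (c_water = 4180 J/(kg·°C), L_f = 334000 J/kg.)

Heat available from the water dropping to 0 °C: 0.462×4180×53.1 = 102545 J.
Melting all 0.372 kg of ice would need 0.372×334000 = 124248 J.
102545 J < 124248 J, so only part of the ice melts and the system sits at 0 °C.
m_melted×334000 = 102545  ⇒  m_melted ≈ 0.307 kg.

m_melted ≈ 0.307 kg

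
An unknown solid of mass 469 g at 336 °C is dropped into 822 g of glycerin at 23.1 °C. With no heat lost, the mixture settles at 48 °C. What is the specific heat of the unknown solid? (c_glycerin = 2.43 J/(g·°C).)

Conservation of energy gives ΣQ = 0:
469×c×(48 − 336) + 822×2.43×(48 − 23.1) = 0
-135072 c = -49737
c = -49737/-135072 ≈ 0.3682 J/(g·°C)

c ≈ 0.368 J/(g·°C)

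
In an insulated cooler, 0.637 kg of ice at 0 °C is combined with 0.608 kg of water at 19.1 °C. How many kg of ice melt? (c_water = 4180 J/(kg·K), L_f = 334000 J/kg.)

Water can give up m c ΔT = 0.608×4180×19.1 = 48542 J before reaching 0 °C.
Melting all 0.637 kg of ice would need 0.637×334000 = 212758 J.
That's not enough to melt it all — equilibrium is at 0 °C with ice remaining.
m_melted×334000 = 48542  ⇒  m_melted ≈ 0.1453 kg.

m_melted ≈ 0.145 kg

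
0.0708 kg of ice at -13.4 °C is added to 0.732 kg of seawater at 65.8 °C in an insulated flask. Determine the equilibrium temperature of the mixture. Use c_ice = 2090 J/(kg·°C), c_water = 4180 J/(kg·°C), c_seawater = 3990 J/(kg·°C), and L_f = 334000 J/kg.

Conservation of energy gives ΣQ = 0:
ice -13.4→0 °C: 0.0708×2090×13.4 = 1982.8
  melt ice: 0.0708×334000 = 23647
  meltwater 0→T: 0.0708×4180×T = 295.94 T
  seawater: 2920.7(T − 65.8)
3216.6 T = 192181 − 25630 = 166551
T ≈ 51.78 °C — above 0 °C, consistent with complete melting.

T_f ≈ 51.8 °C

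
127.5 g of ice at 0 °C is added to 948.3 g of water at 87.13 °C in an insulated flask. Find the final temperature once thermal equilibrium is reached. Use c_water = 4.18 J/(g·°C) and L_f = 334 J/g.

T_f ≈ 67.3 °C

Heat gained plus heat lost sum to zero:
fusion: m_ice L_f = 127.5·334 = 42585
  meltwater 0→T: 127.5·4.18·T = 532.95 T
  water: 3963.9(T − 87.13)
4496.8 T = 345374 − 42585 = 302789
T ≈ 67.33 °C. Since T > 0 °C, the all-ice-melts assumption holds.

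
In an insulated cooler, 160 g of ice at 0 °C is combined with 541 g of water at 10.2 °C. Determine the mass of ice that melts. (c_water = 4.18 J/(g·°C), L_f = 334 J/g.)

Heat available from the water dropping to 0 °C: 541×4.18×10.2 = 23066 J.
Melting all 160 g of ice would need 160×334 = 53440 J.
Since 23066 < 53440 J, not all the ice melts; equilibrium is at 0 °C.
m_melt = 23066 / L_f = 69.06 g.

m_melted ≈ 69.1 g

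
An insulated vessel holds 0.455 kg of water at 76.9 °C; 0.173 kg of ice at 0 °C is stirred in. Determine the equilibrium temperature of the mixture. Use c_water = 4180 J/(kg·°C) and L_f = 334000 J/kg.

T_f ≈ 33.7 °C

Sum of m c ΔT and latent-heat terms is zero:
latent heat to melt: 0.173×334000 = 57782
  meltwater 0→T: 0.173×4180×T = 723.14 T
  water cools: 0.455×4180×(T − 76.9) = 1901.9(T − 76.9)
2625 T = 146256 − 57782 = 88474
T ≈ 33.70 °C (positive, so assuming full melt was valid).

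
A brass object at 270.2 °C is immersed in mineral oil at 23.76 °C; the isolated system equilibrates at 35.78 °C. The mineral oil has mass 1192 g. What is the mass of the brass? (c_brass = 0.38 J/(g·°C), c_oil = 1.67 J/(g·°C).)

|Q_brass| = |Q_oil|:
m·0.38·(270.2 − 35.78) = 1192·1.67·(35.78 − 23.76)
89.08 m = 23927  ⇒  m ≈ 268.6 g

m ≈ 269 g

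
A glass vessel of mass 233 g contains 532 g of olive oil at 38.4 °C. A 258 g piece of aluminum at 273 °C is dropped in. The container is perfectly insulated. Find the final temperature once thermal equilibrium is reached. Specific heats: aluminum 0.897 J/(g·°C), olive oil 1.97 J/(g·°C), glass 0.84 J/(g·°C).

Taking heat into each body as positive, Σ m c ΔT = 0:
258·0.897·(T − 273) + 532·1.97·(T − 38.4) + 233·0.84·(T − 38.4) = 0
231.43(T − 273) + 1048(T − 38.4) + 195.72(T − 38.4) = 0
(231.43 + 1048 + 195.72) T = 231.43·273 + 1048·38.4 + 195.72·38.4
T = 110940 / 1475.2 = 75.2 °C

T_f ≈ 75.2 °C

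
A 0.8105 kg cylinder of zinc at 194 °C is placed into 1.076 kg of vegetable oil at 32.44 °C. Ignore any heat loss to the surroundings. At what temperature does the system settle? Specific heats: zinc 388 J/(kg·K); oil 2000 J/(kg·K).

T_f ≈ 53.0 °C

Net heat exchanged in the isolated system is zero:
0.8105*388*(T − 194) + 1.076*2000*(T − 32.44) = 0
2466.5 T = 130819
T = 130819/2466.5 ≈ 53.04 °C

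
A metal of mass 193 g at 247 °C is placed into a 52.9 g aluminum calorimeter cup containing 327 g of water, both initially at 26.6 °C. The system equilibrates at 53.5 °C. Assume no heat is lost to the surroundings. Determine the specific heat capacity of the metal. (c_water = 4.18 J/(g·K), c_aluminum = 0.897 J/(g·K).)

Heat gained plus heat lost sum to zero:
193·c·(53.5 − 247) + 327·4.18·(53.5 − 26.6) + 52.9·0.897·(53.5 − 26.6) = 0
-37346 c = -38045
c = -38045/-37346 ≈ 1.019 J/(g·K)

c ≈ 1.02 J/(g·K)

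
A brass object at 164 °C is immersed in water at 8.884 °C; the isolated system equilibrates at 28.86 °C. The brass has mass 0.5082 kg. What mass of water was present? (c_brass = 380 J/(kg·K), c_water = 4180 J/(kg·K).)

m ≈ 0.313 kg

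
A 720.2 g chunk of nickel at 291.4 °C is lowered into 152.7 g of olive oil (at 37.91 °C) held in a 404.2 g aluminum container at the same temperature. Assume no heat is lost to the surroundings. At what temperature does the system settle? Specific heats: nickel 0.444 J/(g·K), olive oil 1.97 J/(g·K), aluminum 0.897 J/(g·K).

T_f ≈ 120.4 °C

Net heat exchanged in the isolated system is zero:
720.2*0.444*(T − 291.4) + 152.7*1.97*(T − 37.91) + 404.2*0.897*(T − 37.91) = 0
319.77(T − 291.4) + 300.82(T − 37.91) + 362.57(T − 37.91) = 0
(319.77 + 300.82 + 362.57) T = 319.77*291.4 + 300.82*37.91 + 362.57*37.91
T ≈ 120.36 °C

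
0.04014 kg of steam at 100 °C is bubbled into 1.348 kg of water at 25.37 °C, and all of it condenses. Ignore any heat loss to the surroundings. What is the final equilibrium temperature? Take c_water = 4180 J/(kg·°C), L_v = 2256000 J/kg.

T_f ≈ 43.1 °C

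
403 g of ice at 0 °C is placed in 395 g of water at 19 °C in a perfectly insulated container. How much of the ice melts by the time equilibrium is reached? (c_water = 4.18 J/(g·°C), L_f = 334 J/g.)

m_melted ≈ 93.9 g

Water can give up m c ΔT = 395·4.18·19 = 31371 J before reaching 0 °C.
Melting all 403 g of ice would need 403·334 = 134602 J.
That's not enough to melt it all — equilibrium is at 0 °C with ice remaining.
m_melted·334 = 31371  ⇒  m_melted ≈ 93.92 g.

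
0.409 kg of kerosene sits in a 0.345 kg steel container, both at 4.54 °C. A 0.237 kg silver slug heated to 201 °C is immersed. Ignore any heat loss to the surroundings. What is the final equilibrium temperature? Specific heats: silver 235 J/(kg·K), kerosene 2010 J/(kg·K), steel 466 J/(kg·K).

T_f is the heat-capacity-weighted average of the initial temperatures:
T_f = (55.7*201 + 822.09*4.54 + 160.77*4.54) / (55.7 + 822.09 + 160.77)
    = 15657 / 1038.6 ≈ 15.08 °C

T_f ≈ 15.1 °C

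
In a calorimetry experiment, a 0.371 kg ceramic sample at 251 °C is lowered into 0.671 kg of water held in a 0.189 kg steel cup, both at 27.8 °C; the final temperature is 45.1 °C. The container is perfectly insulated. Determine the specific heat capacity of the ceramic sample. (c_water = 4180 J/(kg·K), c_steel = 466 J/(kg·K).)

c ≈ 655 J/(kg·K)

Let T be the final temperature. ΣQ_i = 0:
0.371×c×(45.1 − 251) + 0.671×4180×(45.1 − 27.8) + 0.189×466×(45.1 − 27.8) = 0
-76.39 c = -50046
c = -50046/-76.39 ≈ 655.2 J/(kg·K)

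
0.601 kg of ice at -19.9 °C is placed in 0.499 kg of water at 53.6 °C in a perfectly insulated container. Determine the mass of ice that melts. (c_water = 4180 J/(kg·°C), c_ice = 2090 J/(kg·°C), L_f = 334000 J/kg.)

m_melted ≈ 0.26 kg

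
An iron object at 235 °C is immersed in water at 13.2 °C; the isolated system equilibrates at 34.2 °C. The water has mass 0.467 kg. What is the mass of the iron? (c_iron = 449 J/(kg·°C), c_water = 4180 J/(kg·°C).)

Net heat exchanged in the isolated system is zero:
m×449×(34.2 − 235) + 0.467×4180×(34.2 − 13.2) = 0
-90159 m = -40993
m = -40993/-90159 ≈ 0.4547 kg

m ≈ 0.455 kg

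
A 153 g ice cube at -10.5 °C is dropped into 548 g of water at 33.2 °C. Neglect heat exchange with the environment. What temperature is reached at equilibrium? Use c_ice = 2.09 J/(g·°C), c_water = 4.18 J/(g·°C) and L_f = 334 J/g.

Net heat exchanged in the isolated system is zero:
ice -10.5→0 °C: 153×2.09×10.5 = 3357.6
  melt ice: 153×334 = 51102
  meltwater 0→T: 153×4.18×T = 639.54 T
  water: 2290.6(T − 33.2)
2930.2 T = 76049 − 54460 = 21590
T ≈ 7.37 °C — above 0 °C, consistent with complete melting.

T_f ≈ 7.4 °C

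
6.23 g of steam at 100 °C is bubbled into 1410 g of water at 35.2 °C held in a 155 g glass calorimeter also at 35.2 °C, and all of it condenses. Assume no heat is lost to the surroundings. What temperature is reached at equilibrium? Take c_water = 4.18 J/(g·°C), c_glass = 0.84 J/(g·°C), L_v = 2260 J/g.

Heat gained plus heat lost sum to zero:
condense steam: −6.23·2260 = −14080
  condensed water 100 °C→T: 26.04(T − 100)
  water warms: 1410·4.18·(T − 35.2) = 5893.8(T − 35.2)
  cup: 130.2(T − 35.2)
6050 T = 14080 + 2604.1 + 212045 = 228729
T ≈ 37.81 °C, under the boiling point, so the assumption holds.

T_f ≈ 37.8 °C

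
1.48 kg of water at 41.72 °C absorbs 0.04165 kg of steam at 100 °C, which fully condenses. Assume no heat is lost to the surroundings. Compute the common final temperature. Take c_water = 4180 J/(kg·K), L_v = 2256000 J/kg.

Let T be the final temperature. ΣQ_i = 0:
latent heat released on condensation: 0.04165×2256000 = 93962
  condensed water 100 °C→T: 174.1(T − 100)
  water warms: 1.48×4180×(T − 41.72) = 6186.4(T − 41.72)
6360.5 T = 93962 + 17410 + 258097 = 369469
T ≈ 58.09 °C — below 100 °C, confirming all the steam condensed.

T_f ≈ 58.1 °C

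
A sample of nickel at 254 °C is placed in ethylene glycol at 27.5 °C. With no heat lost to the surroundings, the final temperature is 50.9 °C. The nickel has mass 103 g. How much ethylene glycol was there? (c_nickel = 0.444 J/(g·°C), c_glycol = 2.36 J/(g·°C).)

m ≈ 168 g

Heat lost by the nickel = heat gained by the glycol:
103×0.444×(254 − 50.9) = m×2.36×(50.9 − 27.5)
55.22 m = 9288.2  ⇒  m ≈ 168.2 g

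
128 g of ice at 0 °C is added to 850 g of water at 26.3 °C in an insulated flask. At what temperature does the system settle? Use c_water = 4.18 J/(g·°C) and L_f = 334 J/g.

T_f ≈ 12.4 °C

Taking heat into each body as positive, Σ m c ΔT = 0:
fusion: m_ice L_f = 128×334 = 42752; meltwater 0→T: 128×4.18×T = 535.04 T; water: 3553(T − 26.3)
4088 T = 93444 − 42752 = 50692
T ≈ 12.40 °C — above 0 °C, consistent with complete melting.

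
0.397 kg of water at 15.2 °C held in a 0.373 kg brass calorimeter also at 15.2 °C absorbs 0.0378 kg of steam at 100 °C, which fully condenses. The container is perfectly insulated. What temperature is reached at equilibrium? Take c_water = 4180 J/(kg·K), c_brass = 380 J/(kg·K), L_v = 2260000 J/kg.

Setting the total heat transfer to zero:
steam→water at 100 °C releases m L_v = 0.0378×2260000 = 85428
  condensed water 100 °C→T: 158(T − 100)
  original water: 1659.5(T − 15.2)
  brass cup: 0.373×380×(T − 15.2) = 141.74(T − 15.2)
1959.2 T = 85428 + 15800 + 27378 = 128607
T ≈ 65.64 °C, under the boiling point, so the assumption holds.

T_f ≈ 65.6 °C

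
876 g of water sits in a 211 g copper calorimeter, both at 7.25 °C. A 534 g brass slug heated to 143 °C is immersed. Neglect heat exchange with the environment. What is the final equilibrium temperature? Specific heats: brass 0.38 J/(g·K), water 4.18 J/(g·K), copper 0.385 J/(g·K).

T_f ≈ 14.2 °C

Conservation of energy gives ΣQ = 0:
534×0.38×(T − 143) + 876×4.18×(T − 7.25) + 211×0.385×(T − 7.25) = 0
3945.8 T = 56154
T = 56154/3945.8 ≈ 14.23 °C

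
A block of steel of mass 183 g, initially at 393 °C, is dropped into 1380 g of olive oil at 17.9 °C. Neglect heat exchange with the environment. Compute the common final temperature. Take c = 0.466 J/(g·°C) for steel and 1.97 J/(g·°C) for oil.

Conservation of energy gives ΣQ = 0:
183·0.466·(T − 393) + 1380·1.97·(T − 17.9) = 0
(85.28 + 2718.6) T = 85.28·393 + 2718.6·17.9
T = 82177/2803.9 ≈ 29.31 °C

T_f ≈ 29.3 °C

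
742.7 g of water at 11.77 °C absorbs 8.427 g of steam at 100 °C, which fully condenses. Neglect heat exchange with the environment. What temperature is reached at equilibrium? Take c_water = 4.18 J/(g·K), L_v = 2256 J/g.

T_f ≈ 18.8 °C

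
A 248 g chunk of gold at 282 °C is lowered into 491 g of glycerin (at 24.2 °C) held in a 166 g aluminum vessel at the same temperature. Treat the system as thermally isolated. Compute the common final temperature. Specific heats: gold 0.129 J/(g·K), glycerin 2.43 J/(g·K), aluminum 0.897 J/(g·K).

Energy conservation, ΣQ = 0:
248×0.129×(T − 282) + 491×2.43×(T − 24.2) + 166×0.897×(T − 24.2) = 0
(31.99 + 1193.1 + 148.9) T = 31.99×282 + 1193.1×24.2 + 148.9×24.2
T = 41499/1374 ≈ 30.20 °C

T_f ≈ 30.2 °C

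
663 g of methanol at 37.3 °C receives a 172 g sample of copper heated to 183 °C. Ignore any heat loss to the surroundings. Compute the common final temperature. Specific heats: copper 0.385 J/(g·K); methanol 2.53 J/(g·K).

With ΣQ=0 the equilibrium temperature is the m·c-weighted mean:
T_f = (66.22·183 + 1677.4·37.3) / (66.22 + 1677.4)
    = 74685 / 1743.6 ≈ 42.83 °C

T_f ≈ 42.8 °C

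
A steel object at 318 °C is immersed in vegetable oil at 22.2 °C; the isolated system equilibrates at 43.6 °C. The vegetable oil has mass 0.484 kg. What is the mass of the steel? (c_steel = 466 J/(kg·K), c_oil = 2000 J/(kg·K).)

Heat lost by the steel = heat gained by the oil:
m×466×(318 − 43.6) = 0.484×2000×(43.6 − 22.2)
127870 m = 20715  ⇒  m ≈ 0.162 kg

m ≈ 0.162 kg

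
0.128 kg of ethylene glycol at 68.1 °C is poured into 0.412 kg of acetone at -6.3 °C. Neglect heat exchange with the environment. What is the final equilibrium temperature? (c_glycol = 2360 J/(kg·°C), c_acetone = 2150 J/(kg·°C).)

T_f ≈ 12.6 °C

Energy conservation, ΣQ = 0:
0.128·2360·(T − 68.1) + 0.412·2150·(T − (-6.3)) = 0
(302.08 + 885.8) T = 302.08·68.1 + 885.8·(-6.3)
T ≈ 12.62 °C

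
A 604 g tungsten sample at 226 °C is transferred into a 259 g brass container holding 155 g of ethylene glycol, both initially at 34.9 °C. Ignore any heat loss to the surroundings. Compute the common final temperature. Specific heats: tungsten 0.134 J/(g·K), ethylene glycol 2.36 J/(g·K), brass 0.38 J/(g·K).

T_f ≈ 63.3 °C

Taking heat into each body as positive, Σ m c ΔT = 0:
604*0.134*(T − 226) + 155*2.36*(T − 34.9) + 259*0.38*(T − 34.9) = 0
80.94(T − 226) + 365.8(T − 34.9) + 98.42(T − 34.9) = 0
545.16 T = 34493
T = 34493 / 545.16 = 63.3 °C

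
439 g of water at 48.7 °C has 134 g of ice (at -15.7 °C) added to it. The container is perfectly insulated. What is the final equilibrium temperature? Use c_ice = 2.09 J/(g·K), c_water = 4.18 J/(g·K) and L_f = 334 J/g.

Energy balance with sensible and latent terms:
ice -15.7→0 °C: 134·2.09·15.7 = 4396.9; latent heat to melt: 134·334 = 44756; meltwater 0→T: 134·4.18·T = 560.12 T; water cools: 439·4.18·(T − 48.7) = 1835(T − 48.7)
2395.1 T = 89365 − 49153 = 40213
T ≈ 16.79 °C — above 0 °C, consistent with complete melting.

T_f ≈ 16.8 °C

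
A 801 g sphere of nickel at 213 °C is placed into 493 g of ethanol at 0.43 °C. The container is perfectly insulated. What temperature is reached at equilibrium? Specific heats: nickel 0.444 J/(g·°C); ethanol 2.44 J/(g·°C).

T_f ≈ 48.9 °C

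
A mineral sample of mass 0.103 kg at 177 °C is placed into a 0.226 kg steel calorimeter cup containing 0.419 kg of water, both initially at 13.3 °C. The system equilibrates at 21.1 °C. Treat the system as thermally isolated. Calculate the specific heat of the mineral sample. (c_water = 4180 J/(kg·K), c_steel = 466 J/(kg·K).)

Conservation of energy gives ΣQ = 0:
0.103×c×(21.1 − 177) + 0.419×4180×(21.1 − 13.3) + 0.226×466×(21.1 − 13.3) = 0
-16.06 c = -14483
c = -14483/-16.06 ≈ 901.9 J/(kg·K)

c ≈ 902 J/(kg·K)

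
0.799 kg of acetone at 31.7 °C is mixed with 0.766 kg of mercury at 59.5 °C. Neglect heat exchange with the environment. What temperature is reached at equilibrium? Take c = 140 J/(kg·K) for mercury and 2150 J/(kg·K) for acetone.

T_f ≈ 33.3 °C

|Q_mercury| = |Q_acetone|:
0.766·140·(59.5 − T) = 0.799·2150·(T − 31.7)
107.24(59.5 − T) = 1717.9(T − 31.7)
1825.1 T = 60837  ⇒  T ≈ 33.33 °C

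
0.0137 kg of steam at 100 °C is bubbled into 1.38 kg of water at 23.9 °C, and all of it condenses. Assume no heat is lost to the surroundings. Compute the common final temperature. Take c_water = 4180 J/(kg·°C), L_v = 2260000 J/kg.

T_f ≈ 30.0 °C

Sum of m c ΔT and latent-heat terms is zero:
condense steam: −0.0137·2260000 = −30962; condensed water 100 °C→T: 57.27(T − 100); original water: 5768.4(T − 23.9)
5825.7 T = 30962 + 5726.6 + 137865 = 174553
T ≈ 29.96 °C (< 100 °C, so full condensation is consistent).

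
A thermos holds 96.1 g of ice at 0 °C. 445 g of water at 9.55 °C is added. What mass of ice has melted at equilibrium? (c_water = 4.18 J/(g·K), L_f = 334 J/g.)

m_melted ≈ 53.2 g

Cooling the water to 0 °C releases 445·4.18·9.55 = 17764 J.
Melting all 96.1 g of ice would need 96.1·334 = 32097 J.
That's not enough to melt it all — equilibrium is at 0 °C with ice remaining.
m_melted·334 = 17764  ⇒  m_melted ≈ 53.19 g.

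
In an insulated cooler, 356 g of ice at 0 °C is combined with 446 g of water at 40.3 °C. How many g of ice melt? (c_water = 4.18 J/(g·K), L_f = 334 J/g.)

m_melted ≈ 225 g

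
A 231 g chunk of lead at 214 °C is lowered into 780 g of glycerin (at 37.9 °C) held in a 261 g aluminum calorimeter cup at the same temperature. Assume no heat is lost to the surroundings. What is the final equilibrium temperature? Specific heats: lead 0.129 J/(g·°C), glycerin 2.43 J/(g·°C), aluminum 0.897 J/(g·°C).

T_f ≈ 40.3 °C

T_f = Σ m_i c_i T_i / Σ m_i c_i:
T_f = (29.8×214 + 1895.4×37.9 + 234.12×37.9) / (29.8 + 1895.4 + 234.12)
    = 87086 / 2159.3 ≈ 40.33 °C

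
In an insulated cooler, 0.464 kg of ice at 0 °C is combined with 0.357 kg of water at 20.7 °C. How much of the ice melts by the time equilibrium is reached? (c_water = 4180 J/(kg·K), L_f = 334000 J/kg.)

m_melted ≈ 0.0925 kg

Cooling the water to 0 °C releases 0.357×4180×20.7 = 30890 J.
To melt every bit of ice: 0.464×334000 = 154976 J.
Since 30890 < 154976 J, not all the ice melts; equilibrium is at 0 °C.
Mass melted = 30890/334000 ≈ 0.09248 kg.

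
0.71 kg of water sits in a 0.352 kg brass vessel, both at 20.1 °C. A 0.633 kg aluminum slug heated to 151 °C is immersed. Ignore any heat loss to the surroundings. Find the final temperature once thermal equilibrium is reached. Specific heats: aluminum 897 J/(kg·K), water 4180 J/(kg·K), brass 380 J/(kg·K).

Taking heat into each body as positive, Σ m c ΔT = 0:
0.633·897·(T − 151) + 0.71·4180·(T − 20.1) + 0.352·380·(T − 20.1) = 0
3669.4 T = 148079
T = 148079/3669.4 ≈ 40.36 °C

T_f ≈ 40.4 °C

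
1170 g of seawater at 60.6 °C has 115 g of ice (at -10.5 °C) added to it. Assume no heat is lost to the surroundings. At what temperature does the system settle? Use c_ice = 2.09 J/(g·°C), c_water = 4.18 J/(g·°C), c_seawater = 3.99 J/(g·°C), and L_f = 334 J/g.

Taking heat into each body as positive, Σ m c ΔT = 0:
ice -10.5→0 °C: 115·2.09·10.5 = 2523.7; fusion: m_ice L_f = 115·334 = 38410; warm the meltwater: 480.7 T; seawater cools: 1170·3.99·(T − 60.6) = 4668.3(T − 60.6)
5149 T = 282899 − 40934 = 241965
T ≈ 46.99 °C — above 0 °C, consistent with complete melting.

T_f ≈ 47.0 °C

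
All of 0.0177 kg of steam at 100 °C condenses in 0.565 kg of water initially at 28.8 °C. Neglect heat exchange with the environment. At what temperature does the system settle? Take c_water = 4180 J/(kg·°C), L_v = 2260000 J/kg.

Heat gained plus heat lost sum to zero:
condense steam: −0.0177×2260000 = −40002; condensed water 100 °C→T: 73.99(T − 100); original water: 2361.7(T − 28.8)
2435.7 T = 40002 + 7398.6 + 68017 = 115418
T ≈ 47.39 °C — below 100 °C, confirming all the steam condensed.

T_f ≈ 47.4 °C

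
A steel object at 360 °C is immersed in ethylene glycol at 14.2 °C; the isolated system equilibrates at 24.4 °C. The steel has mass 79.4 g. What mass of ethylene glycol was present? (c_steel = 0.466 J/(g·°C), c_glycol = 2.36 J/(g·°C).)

|Q_steel| = |Q_glycol|:
79.4·0.466·(360 − 24.4) = m·2.36·(24.4 − 14.2)
24.07 m = 12417  ⇒  m ≈ 515.8 g

m ≈ 516 g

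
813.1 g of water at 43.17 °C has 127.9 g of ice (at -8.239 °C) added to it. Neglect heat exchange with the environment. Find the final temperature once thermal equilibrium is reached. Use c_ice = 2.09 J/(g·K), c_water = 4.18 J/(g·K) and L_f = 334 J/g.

Energy balance with sensible and latent terms:
warm ice to 0 °C: 127.9·2.09·(0 − (-8.239)) = 2202.4
  latent heat to melt: 127.9·334 = 42719
  warm the meltwater: 534.62 T
  water: 3398.8(T − 43.17)
3933.4 T = 146724 − 44921 = 101803
T ≈ 25.88 °C. Since T > 0 °C, the all-ice-melts assumption holds.

T_f ≈ 25.9 °C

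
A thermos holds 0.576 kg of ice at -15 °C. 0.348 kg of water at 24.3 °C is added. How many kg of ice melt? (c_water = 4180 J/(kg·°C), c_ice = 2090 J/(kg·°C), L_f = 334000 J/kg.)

m_melted ≈ 0.0518 kg

Water can give up m c ΔT = 0.348·4180·24.3 = 35348 J before reaching 0 °C.
Of that, 0.576·2090·15 = 18058 J goes to bring the ice to 0 °C, leaving 17290 J.
Fully melting the ice requires m_ice L_f = 0.576·334000 = 192384 J.
That's not enough to melt it all — equilibrium is at 0 °C with ice remaining.
m_melt = 17290 / L_f = 0.05177 kg.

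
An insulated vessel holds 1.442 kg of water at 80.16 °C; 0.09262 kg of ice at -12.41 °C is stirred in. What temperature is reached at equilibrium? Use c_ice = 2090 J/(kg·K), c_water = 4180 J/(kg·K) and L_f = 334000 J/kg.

Conservation of energy gives ΣQ = 0:
ice -12.41→0 °C: 0.09262×2090×12.41 = 2402.3; melt ice: 0.09262×334000 = 30935; meltwater 0→T: 0.09262×4180×T = 387.15 T; water cools: 1.442×4180×(T − 80.16) = 6027.6(T − 80.16)
6414.7 T = 483169 − 33337 = 449832
T ≈ 70.13 °C. Since T > 0 °C, the all-ice-melts assumption holds.

T_f ≈ 70.1 °C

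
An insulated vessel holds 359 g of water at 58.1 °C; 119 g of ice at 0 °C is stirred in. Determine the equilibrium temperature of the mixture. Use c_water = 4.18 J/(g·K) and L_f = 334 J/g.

T_f ≈ 23.7 °C

Let T be the final temperature. ΣQ_i = 0:
fusion: m_ice L_f = 119·334 = 39746; warm the meltwater: 497.42 T; water: 1500.6(T − 58.1)
1998 T = 87186 − 39746 = 47440
T ≈ 23.74 °C. Since T > 0 °C, the all-ice-melts assumption holds.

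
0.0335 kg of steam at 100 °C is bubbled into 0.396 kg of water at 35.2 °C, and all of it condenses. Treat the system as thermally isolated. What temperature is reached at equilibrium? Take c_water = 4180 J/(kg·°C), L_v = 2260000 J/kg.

T_f ≈ 82.4 °C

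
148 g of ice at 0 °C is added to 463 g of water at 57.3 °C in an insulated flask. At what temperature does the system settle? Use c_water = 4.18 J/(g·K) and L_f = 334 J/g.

T_f ≈ 24.1 °C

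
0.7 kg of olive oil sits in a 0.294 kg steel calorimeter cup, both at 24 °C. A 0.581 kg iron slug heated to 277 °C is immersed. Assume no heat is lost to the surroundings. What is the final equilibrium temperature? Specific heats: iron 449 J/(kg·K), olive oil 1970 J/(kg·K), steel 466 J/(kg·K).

T_f ≈ 61.1 °C

Conservation of energy gives ΣQ = 0:
0.581×449×(T − 277) + 0.7×1970×(T − 24) + 0.294×466×(T − 24) = 0
260.87(T − 277) + 1379(T − 24) + 137(T − 24) = 0
(260.87 + 1379 + 137) T = 260.87×277 + 1379×24 + 137×24
T = 108645/1776.9 ≈ 61.14 °C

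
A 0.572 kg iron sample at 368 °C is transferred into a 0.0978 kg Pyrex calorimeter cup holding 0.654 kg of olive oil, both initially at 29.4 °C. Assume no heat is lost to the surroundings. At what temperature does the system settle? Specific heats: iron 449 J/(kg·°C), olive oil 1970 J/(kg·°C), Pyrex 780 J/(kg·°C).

Let T be the final temperature. ΣQ_i = 0:
0.572·449·(T − 368) + 0.654·1970·(T − 29.4) + 0.0978·780·(T − 29.4) = 0
256.83(T − 368) + 1288.4(T − 29.4) + 76.28(T − 29.4) = 0
(256.83 + 1288.4 + 76.28) T = 256.83·368 + 1288.4·29.4 + 76.28·29.4
T = 134634/1621.5 ≈ 83.03 °C

T_f ≈ 83.0 °C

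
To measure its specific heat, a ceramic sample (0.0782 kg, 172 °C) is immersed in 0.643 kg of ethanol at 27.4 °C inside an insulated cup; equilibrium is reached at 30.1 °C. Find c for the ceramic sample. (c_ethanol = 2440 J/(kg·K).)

c ≈ 382 J/(kg·K)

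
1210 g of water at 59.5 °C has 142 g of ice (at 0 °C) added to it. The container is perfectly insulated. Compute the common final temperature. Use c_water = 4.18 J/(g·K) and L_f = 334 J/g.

T_f ≈ 44.9 °C

Net heat exchanged in the isolated system is zero:
fusion: m_ice L_f = 142×334 = 47428
  warm the meltwater: 593.56 T
  water: 5057.8(T − 59.5)
5651.4 T = 300939 − 47428 = 253511
T ≈ 44.86 °C — above 0 °C, consistent with complete melting.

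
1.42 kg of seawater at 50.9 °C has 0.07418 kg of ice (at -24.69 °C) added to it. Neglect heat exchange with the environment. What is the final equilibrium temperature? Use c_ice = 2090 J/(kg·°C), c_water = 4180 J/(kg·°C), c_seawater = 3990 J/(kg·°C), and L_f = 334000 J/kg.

T_f ≈ 43.5 °C

Setting the total heat transfer to zero:
ice -24.69→0 °C: 0.07418·2090·24.69 = 3827.8; latent heat to melt: 0.07418·334000 = 24776; meltwater 0→T: 0.07418·4180·T = 310.07 T; seawater cools: 1.42·3990·(T − 50.9) = 5665.8(T − 50.9)
5975.9 T = 288389 − 28604 = 259785
T ≈ 43.47 °C. Since T > 0 °C, the all-ice-melts assumption holds.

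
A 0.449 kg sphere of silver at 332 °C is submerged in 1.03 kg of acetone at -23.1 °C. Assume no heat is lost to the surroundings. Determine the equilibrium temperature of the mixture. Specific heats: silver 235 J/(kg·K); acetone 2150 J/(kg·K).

T_f ≈ -6.9 °C

Taking heat into each body as positive, Σ m c ΔT = 0:
0.449×235×(T − 332) + 1.03×2150×(T − (-23.1)) = 0
105.52(T − 332) + 2214.5(T − (-23.1)) = 0
2320 T = -16124
T = -16124/2320 ≈ -6.95 °C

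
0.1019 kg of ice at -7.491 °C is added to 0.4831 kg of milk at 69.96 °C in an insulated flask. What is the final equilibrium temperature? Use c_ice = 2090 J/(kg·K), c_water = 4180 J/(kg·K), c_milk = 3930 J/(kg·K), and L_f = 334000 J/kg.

Let T be the final temperature. ΣQ_i = 0:
warm ice to 0 °C: 0.1019×2090×(0 − (-7.491)) = 1595.4
  latent heat to melt: 0.1019×334000 = 34035
  warm the meltwater: 425.94 T
  milk: 1898.6(T − 69.96)
2324.5 T = 132825 − 35630 = 97195
T ≈ 41.81 °C (positive, so assuming full melt was valid).

T_f ≈ 41.8 °C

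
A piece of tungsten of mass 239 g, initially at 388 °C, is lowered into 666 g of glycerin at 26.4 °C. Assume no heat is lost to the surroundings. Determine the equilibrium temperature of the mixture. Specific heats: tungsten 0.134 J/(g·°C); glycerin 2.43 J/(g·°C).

T_f ≈ 33.4 °C

Set heat shed by the hot body equal to heat absorbed by the cold body:
239*0.134*(388 − T) = 666*2.43*(T − 26.4)
32.03(388 − T) = 1618.4(T − 26.4)
1650.4 T = 55151  ⇒  T ≈ 33.42 °C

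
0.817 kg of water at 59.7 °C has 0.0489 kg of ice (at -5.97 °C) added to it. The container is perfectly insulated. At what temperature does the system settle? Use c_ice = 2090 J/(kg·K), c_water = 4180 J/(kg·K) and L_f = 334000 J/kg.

T_f ≈ 51.6 °C

Heat gained plus heat lost sum to zero:
warm ice to 0 °C: 0.0489·2090·(0 − (-5.97)) = 610.14
  melt ice: 0.0489·334000 = 16333
  meltwater 0→T: 0.0489·4180·T = 204.4 T
  water cools: 0.817·4180·(T − 59.7) = 3415.1(T − 59.7)
3619.5 T = 203879 − 16943 = 186936
T ≈ 51.65 °C (positive, so assuming full melt was valid).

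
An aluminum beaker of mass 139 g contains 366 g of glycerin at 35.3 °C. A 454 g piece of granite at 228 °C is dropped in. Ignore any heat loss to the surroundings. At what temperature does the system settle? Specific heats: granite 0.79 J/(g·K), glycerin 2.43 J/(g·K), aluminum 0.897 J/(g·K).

Let T be the final temperature. ΣQ_i = 0:
454*0.79*(T − 228) + 366*2.43*(T − 35.3) + 139*0.897*(T − 35.3) = 0
358.66(T − 228) + 889.38(T − 35.3) + 124.68(T − 35.3) = 0
1372.7 T = 117571
T ≈ 85.65 °C

T_f ≈ 85.6 °C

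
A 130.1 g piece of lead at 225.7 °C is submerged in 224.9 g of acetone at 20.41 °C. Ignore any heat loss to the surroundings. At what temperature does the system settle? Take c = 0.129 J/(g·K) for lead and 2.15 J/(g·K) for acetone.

|Q_lead| = |Q_acetone|:
130.1·0.129·(225.7 − T) = 224.9·2.15·(T − 20.41)
16.78(225.7 − T) = 483.53(T − 20.41)
500.32 T = 13657  ⇒  T ≈ 27.30 °C

T_f ≈ 27.3 °C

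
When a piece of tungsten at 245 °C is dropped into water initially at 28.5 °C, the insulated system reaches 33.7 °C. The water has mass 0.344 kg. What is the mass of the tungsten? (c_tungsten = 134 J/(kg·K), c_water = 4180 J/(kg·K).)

Heat gained plus heat lost sum to zero:
m·134·(33.7 − 245) + 0.344·4180·(33.7 − 28.5) = 0
-28314 m = -7477.2
m = -7477.2/-28314 ≈ 0.2641 kg

m ≈ 0.264 kg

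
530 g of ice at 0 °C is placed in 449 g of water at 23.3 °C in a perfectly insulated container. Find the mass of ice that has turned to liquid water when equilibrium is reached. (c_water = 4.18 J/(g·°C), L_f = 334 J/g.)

Heat available from the water dropping to 0 °C: 449×4.18×23.3 = 43730 J.
Fully melting the ice requires m_ice L_f = 530×334 = 177020 J.
That's not enough to melt it all — equilibrium is at 0 °C with ice remaining.
Mass melted = 43730/334 ≈ 130.9 g.

m_melted ≈ 131 g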